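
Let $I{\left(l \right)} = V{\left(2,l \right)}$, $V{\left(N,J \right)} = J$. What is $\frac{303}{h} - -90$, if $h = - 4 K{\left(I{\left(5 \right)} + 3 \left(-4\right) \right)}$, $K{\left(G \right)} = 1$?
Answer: $\frac{57}{4} \approx 14.25$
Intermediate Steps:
$I{\left(l \right)} = l$
$h = -4$ ($h = \left(-4\right) 1 = -4$)
$\frac{303}{h} - -90 = \frac{303}{-4} - -90 = 303 \left(- \frac{1}{4}\right) + 90 = - \frac{303}{4} + 90 = \frac{57}{4}$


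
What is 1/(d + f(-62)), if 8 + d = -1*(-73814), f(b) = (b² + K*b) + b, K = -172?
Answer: 1/88252 ≈ 1.1331e-5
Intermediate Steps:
f(b) = b² - 171*b (f(b) = (b² - 172*b) + b = b² - 171*b)
d = 73806 (d = -8 - 1*(-73814) = -8 + 73814 = 73806)
1/(d + f(-62)) = 1/(73806 - 62*(-171 - 62)) = 1/(73806 - 62*(-233)) = 1/(73806 + 14446) = 1/88252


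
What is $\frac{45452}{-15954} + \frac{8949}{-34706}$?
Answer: $- \frac{860114729}{276849762} \approx -3.1068$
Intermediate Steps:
$\frac{45452}{-15954} + \frac{8949}{-34706} = 45452 \left(- \frac{1}{15954}\right) + 8949 \left(- \frac{1}{34706}\right) = - \frac{22726}{7977} - \frac{8949}{34706} = - \frac{860114729}{276849762}$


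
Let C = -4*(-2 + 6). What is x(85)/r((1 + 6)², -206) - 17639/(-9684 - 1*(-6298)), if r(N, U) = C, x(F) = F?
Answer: -2793/27088 ≈ -0.10311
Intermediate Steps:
C = -16 (C = -4*4 = -16)
r(N, U) = -16
x(85)/r((1 + 6)², -206) - 17639/(-9684 - 1*(-6298)) = 85/(-16) - 17639/(-9684 - 1*(-6298)) = 85*(-1/16) - 17639/(-9684 + 6298) = -85/16 - 17639/(-3386) = -85/16 - 17639*(-1/3386) = -85/16 + 17639/3386 = -2793/27088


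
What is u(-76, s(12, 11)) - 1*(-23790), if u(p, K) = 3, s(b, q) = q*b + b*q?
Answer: 23793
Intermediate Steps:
s(b, q) = 2*b*q (s(b, q) = b*q + b*q = 2*b*q)
u(-76, s(12, 11)) - 1*(-23790) = 3 - 1*(-23790) = 3 + 23790 = 23793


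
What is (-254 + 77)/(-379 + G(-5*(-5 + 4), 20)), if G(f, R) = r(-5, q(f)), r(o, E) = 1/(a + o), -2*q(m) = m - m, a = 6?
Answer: 59/126 ≈ 0.46825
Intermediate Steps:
q(m) = 0 (q(m) = -(m - m)/2 = -½*0 = 0)
r(o, E) = 1/(6 + o)
G(f, R) = 1 (G(f, R) = 1/(6 - 5) = 1/1 = 1)
(-254 + 77)/(-379 + G(-5*(-5 + 4), 20)) = (-254 + 77)/(-379 + 1) = -177/(-378) = -177*(-1/378) = 59/126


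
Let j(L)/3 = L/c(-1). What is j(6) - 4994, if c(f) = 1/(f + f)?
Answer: -5030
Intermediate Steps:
c(f) = 1/(2*f)
j(L) = -6*L (j(L) = 3*(L/(((1/2)/(-1)))) = 3*(L/(((1/2)*(-1)))) = 3*(L/(-1/2)) = 3*(L*(-2)) = 3*(-2*L) = -6*L)
j(6) - 4994 = -6*6 - 4994 = -36 - 4994 = -5030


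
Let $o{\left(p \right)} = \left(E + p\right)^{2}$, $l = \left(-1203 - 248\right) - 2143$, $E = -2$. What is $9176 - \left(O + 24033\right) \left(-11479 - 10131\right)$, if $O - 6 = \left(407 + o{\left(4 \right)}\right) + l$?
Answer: $450707336$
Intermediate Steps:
$l = -3594$ ($l = -1451 - 2143 = -3594$)
$o{\left(p \right)} = \left(-2 + p\right)^{2}$
$O = -3177$ ($O = 6 - \left(3187 - \left(-2 + 4\right)^{2}\right) = 6 - \left(3187 - 4\right) = 6 + \left(\left(407 + 4\right) - 3594\right) = 6 + \left(411 - 3594\right) = 6 - 3183 = -3177$)
$9176 - \left(O + 24033\right) \left(-11479 - 10131\right) = 9176 - \left(-3177 + 24033\right) \left(-11479 - 10131\right) = 9176 - 20856 \left(-21610\right) = 9176 - -450698160 = 9176 + 450698160 = 450707336$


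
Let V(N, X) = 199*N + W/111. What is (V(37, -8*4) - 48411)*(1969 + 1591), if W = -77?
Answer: -16220801800/111 ≈ -1.4613e+8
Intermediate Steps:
V(N, X) = -77/111 + 199*N (V(N, X) = 199*N - 77/111 = -77/111 + 199*N)
(V(37, -8*4) - 48411)*(1969 + 1591) = ((-77/111 + 199*37) - 48411)*(1969 + 1591) = ((-77/111 + 7363) - 48411)*3560 = (817216/111 - 48411)*3560 = -4556405/111*3560 = -16220801800/111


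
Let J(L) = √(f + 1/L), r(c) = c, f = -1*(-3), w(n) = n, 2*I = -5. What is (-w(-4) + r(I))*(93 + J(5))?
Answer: 279/2 + 6*√5/5 ≈ 142.18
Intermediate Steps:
I = -5/2 (I = (½)*(-5) = -5/2 ≈ -2.5000)
f = 3
J(L) = √(3 + 1/L)
(-w(-4) + r(I))*(93 + J(5)) = (-1*(-4) - 5/2)*(93 + √(3 + 1/5)) = (4 - 5/2)*(93 + √(3 + ⅕)) = 3*(93 + √(16/5))/2 = 3*(93 + 4*√5/5)/2 = 279/2 + 6*√5/5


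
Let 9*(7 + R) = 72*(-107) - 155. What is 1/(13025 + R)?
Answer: 9/109303 ≈ 8.2340e-5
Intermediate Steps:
R = -7922/9 (R = -7 + (72*(-107) - 155)/9 = -7 + (-7704 - 155)/9 = -7 + (1/9)*(-7859) = -7 - 7859/9 = -7922/9 ≈ -880.22)
1/(13025 + R) = 1/(13025 - 7922/9) = 1/(109303/9) = 9/109303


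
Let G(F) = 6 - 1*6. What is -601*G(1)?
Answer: 0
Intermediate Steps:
G(F) = 0 (G(F) = 6 - 6 = 0)
-601*G(1) = -601*0 = 0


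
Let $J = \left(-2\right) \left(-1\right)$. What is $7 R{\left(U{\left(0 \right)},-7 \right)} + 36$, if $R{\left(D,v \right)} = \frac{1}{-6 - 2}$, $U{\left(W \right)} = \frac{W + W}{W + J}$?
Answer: $\frac{281}{8} \approx 35.125$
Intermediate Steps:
$J = 2$
$U{\left(W \right)} = \frac{2 W}{2 + W}$ ($U{\left(W \right)} = \frac{W + W}{W + 2} = \frac{2 W}{2 + W}$)
$R{\left(D,v \right)} = - \frac{1}{8}$ ($R{\left(D,v \right)} = \frac{1}{-8} = - \frac{1}{8}$)
$7 R{\left(U{\left(0 \right)},-7 \right)} + 36 = 7 \left(- \frac{1}{8}\right) + 36 = - \frac{7}{8} + 36 = \frac{281}{8}$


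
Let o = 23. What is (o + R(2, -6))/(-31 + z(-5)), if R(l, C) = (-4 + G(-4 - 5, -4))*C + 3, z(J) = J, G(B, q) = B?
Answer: -26/9 ≈ -2.8889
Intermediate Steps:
R(l, C) = 3 - 13*C (R(l, C) = (-4 + (-4 - 5))*C + 3 = (-4 - 9)*C + 3 = -13*C + 3 = 3 - 13*C)
(o + R(2, -6))/(-31 + z(-5)) = (23 + (3 - 13*(-6)))/(-31 - 5) = (23 + (3 + 78))/(-36) = (23 + 81)*(-1/36) = 104*(-1/36) = -26/9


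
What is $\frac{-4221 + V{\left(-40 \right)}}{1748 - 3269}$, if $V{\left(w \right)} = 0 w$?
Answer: $\frac{469}{169} \approx 2.7751$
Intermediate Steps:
$V{\left(w \right)} = 0$
$\frac{-4221 + V{\left(-40 \right)}}{1748 - 3269} = \frac{-4221 + 0}{1748 - 3269} = - \frac{4221}{1748 - 3269} = - \frac{4221}{-1521} = \left(-4221\right) \left(- \frac{1}{1521}\right) = \frac{469}{169}$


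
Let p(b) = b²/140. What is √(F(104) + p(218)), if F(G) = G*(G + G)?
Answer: √26915035/35 ≈ 148.23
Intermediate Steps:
p(b) = b²/140 (p(b) = b²*(1/140) = b²/140)
F(G) = 2*G² (F(G) = G*(2*G) = 2*G²)
√(F(104) + p(218)) = √(2*104² + (1/140)*218²) = √(2*10816 + (1/140)*47524) = √(21632 + 11881/35) = √(769001/35) = √26915035/35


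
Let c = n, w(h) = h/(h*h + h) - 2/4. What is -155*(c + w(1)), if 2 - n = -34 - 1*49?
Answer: -13175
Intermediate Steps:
n = 85 (n = 2 - (-34 - 1*49) = 2 - (-34 - 49) = 2 - 1*(-83) = 2 + 83 = 85)
w(h) = -½ + h/(h + h²) (w(h) = h/(h² + h) - 2*¼ = h/(h + h²) - ½ = -½ + h/(h + h²))
c = 85
-155*(c + w(1)) = -155*(85 + (1 - 1*1)/(2*(1 + 1))) = -155*(85 + (½)*(1 - 1)/2) = -155*(85 + (½)*(½)*0) = -155*(85 + 0) = -155*85 = -13175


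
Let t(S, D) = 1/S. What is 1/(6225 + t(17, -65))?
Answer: 17/105826 ≈ 0.00016064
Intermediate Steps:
1/(6225 + t(17, -65)) = 1/(6225 + 1/17) = 1/(105826/17) = 17/105826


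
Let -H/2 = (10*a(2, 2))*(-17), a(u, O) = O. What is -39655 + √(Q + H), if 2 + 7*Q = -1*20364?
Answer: -39655 + 51*I*√42/7 ≈ -39655.0 + 47.217*I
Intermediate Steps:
Q = -20366/7 (Q = -2/7 + (-1*20364)/7 = -2/7 + (⅐)*(-20364) = -2/7 - 20364/7 = -20366/7 ≈ -2909.4)
H = 680 (H = -2*10*2*(-17) = -40*(-17) = -2*(-340) = 680)
-39655 + √(Q + H) = -39655 + √(-20366/7 + 680) = -39655 + √(-15606/7) = -39655 + 51*I*√42/7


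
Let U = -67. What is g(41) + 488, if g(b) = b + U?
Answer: 462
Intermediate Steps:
g(b) = -67 + b (g(b) = b - 67 = -67 + b)
g(41) + 488 = (-67 + 41) + 488 = -26 + 488 = 462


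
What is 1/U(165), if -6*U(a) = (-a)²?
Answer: -2/9075 ≈ -0.00022039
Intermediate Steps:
U(a) = -a²/6
1/U(165) = 1/(-⅙*165²) = 1/(-⅙*27225) = 1/(-9075/2) = -2/9075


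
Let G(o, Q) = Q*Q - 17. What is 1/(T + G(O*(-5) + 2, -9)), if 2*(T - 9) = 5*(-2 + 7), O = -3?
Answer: 2/171 ≈ 0.011696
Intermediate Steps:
G(o, Q) = -17 + Q² (G(o, Q) = Q² - 17 = -17 + Q²)
T = 43/2 (T = 9 + (5*(-2 + 7))/2 = 9 + (5*5)/2 = 9 + (½)*25 = 9 + 25/2 = 43/2 ≈ 21.500)
1/(T + G(O*(-5) + 2, -9)) = 1/(43/2 + (-17 + (-9)²)) = 1/(43/2 + (-17 + 81)) = 1/(43/2 + 64) = 1/(171/2) = 2/171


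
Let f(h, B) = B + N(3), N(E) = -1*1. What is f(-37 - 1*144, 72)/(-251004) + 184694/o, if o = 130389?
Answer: 15449891719/10909386852 ≈ 1.4162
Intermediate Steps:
N(E) = -1
f(h, B) = -1 + B (f(h, B) = B - 1 = -1 + B)
f(-37 - 1*144, 72)/(-251004) + 184694/o = (-1 + 72)/(-251004) + 184694/130389 = 71*(-1/251004) + 184694*(1/130389) = -71/251004 + 184694/130389 = 15449891719/10909386852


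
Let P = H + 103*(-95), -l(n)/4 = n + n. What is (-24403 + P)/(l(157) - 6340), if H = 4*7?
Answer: 8540/1899 ≈ 4.4971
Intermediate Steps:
H = 28
l(n) = -8*n (l(n) = -4*(n + n) = -8*n)
P = -9757 (P = 28 + 103*(-95) = 28 - 9785 = -9757)
(-24403 + P)/(l(157) - 6340) = (-24403 - 9757)/(-8*157 - 6340) = -34160/(-1256 - 6340) = -34160/(-7596) = -34160*(-1/7596) = 8540/1899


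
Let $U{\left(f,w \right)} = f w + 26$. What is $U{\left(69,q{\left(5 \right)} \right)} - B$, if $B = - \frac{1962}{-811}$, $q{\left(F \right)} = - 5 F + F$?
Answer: $- \frac{1100056}{811} \approx -1356.4$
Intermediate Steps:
$q{\left(F \right)} = - 4 F$
$U{\left(f,w \right)} = 26 + f w$
$B = \frac{1962}{811}$ ($B = \left(-1962\right) \left(- \frac{1}{811}\right) = \frac{1962}{811} \approx 2.4192$)
$U{\left(69,q{\left(5 \right)} \right)} - B = \left(26 + 69 \left(\left(-4\right) 5\right)\right) - \frac{1962}{811} = \left(26 + 69 \left(-20\right)\right) - \frac{1962}{811} = \left(26 - 1380\right) - \frac{1962}{811} = -1354 - \frac{1962}{811} = - \frac{1100056}{811}$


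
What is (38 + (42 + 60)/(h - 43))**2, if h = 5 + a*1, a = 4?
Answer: 1225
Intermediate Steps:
h = 9 (h = 5 + 4*1 = 5 + 4 = 9)
(38 + (42 + 60)/(h - 43))**2 = (38 + (42 + 60)/(9 - 43))**2 = (38 + 102/(-34))**2 = (38 + 102*(-1/34))**2 = (38 - 3)**2 = 35**2 = 1225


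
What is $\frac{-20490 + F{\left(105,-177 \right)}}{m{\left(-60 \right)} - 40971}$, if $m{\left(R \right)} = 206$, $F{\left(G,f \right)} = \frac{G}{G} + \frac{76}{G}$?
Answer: $\frac{2151269}{4280325} \approx 0.50259$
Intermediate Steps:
$F{\left(G,f \right)} = 1 + \frac{76}{G}$
$\frac{-20490 + F{\left(105,-177 \right)}}{m{\left(-60 \right)} - 40971} = \frac{-20490 + \frac{76 + 105}{105}}{206 - 40971} = \frac{-20490 + \frac{1}{105} \cdot 181}{-40765} = \left(-20490 + \frac{181}{105}\right) \left(- \frac{1}{40765}\right) = \left(- \frac{2151269}{105}\right) \left(- \frac{1}{40765}\right) = \frac{2151269}{4280325}$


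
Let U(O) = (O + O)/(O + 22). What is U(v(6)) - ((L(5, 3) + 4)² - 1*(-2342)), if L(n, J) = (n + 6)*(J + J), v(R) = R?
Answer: -50691/7 ≈ -7241.6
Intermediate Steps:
U(O) = 2*O/(22 + O) (U(O) = (2*O)/(22 + O) = 2*O/(22 + O))
L(n, J) = 2*J*(6 + n) (L(n, J) = (6 + n)*(2*J) = 2*J*(6 + n))
U(v(6)) - ((L(5, 3) + 4)² - 1*(-2342)) = 2*6/(22 + 6) - ((2*3*(6 + 5) + 4)² - 1*(-2342)) = 2*6/28 - ((2*3*11 + 4)² + 2342) = 2*6*(1/28) - ((66 + 4)² + 2342) = 3/7 - (70² + 2342) = 3/7 - (4900 + 2342) = 3/7 - 1*7242 = 3/7 - 7242 = -50691/7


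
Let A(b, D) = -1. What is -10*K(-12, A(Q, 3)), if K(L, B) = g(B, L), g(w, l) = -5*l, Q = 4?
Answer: -600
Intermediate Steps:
K(L, B) = -5*L
-10*K(-12, A(Q, 3)) = -(-50)*(-12) = -10*60 = -600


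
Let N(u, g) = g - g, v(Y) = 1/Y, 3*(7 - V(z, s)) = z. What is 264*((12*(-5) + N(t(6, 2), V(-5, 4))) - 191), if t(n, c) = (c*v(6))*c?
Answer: -66264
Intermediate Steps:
V(z, s) = 7 - z/3
t(n, c) = c**2/6 (t(n, c) = (c/6)*c = c**2/6)
N(u, g) = 0
264*((12*(-5) + N(t(6, 2), V(-5, 4))) - 191) = 264*((12*(-5) + 0) - 191) = 264*((-60 + 0) - 191) = 264*(-60 - 191) = 264*(-251) = -66264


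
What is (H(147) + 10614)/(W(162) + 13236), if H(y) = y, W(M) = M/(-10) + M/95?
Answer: 340765/418681 ≈ 0.81390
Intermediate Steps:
W(M) = -17*M/190 (W(M) = M*(-⅒) + M*(1/95) = -M/10 + M/95 = -17*M/190)
(H(147) + 10614)/(W(162) + 13236) = (147 + 10614)/(-17/190*162 + 13236) = 10761/(-1377/95 + 13236) = 10761/(1256043/95) = 10761*(95/1256043) = 340765/418681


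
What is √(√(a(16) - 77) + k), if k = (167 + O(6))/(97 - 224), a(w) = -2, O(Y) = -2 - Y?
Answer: √(-20193 + 16129*I*√79)/127 ≈ 1.9652 + 2.2614*I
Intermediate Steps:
k = -159/127 (k = (167 + (-2 - 1*6))/(97 - 224) = (167 + (-2 - 6))/(-127) = (167 - 8)*(-1/127) = 159*(-1/127) = -159/127 ≈ -1.2520)
√(√(a(16) - 77) + k) = √(√(-2 - 77) - 159/127) = √(√(-79) - 159/127) = √(I*√79 - 159/127) = √(-159/127 + I*√79)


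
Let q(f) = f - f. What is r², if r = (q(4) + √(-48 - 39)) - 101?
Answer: (-101 + I*√87)² ≈ 10114.0 - 1884.1*I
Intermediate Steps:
q(f) = 0
r = -101 + I*√87 (r = (0 + √(-48 - 39)) - 101 = (0 + √(-87)) - 101 = (0 + I*√87) - 101 = I*√87 - 101 = -101 + I*√87 ≈ -101.0 + 9.3274*I)
r² = (-101 + I*√87)²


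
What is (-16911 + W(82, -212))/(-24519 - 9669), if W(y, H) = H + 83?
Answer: 1420/2849 ≈ 0.49842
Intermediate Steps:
W(y, H) = 83 + H
(-16911 + W(82, -212))/(-24519 - 9669) = (-16911 + (83 - 212))/(-24519 - 9669) = (-16911 - 129)/(-34188) = -17040*(-1/34188) = 1420/2849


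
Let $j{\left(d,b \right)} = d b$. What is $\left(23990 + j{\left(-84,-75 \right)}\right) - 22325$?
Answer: $7965$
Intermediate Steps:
$j{\left(d,b \right)} = b d$
$\left(23990 + j{\left(-84,-75 \right)}\right) - 22325 = \left(23990 - -6300\right) - 22325 = \left(23990 + 6300\right) - 22325 = 30290 - 22325 = 7965$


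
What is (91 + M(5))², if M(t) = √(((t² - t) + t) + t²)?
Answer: 8331 + 910*√2 ≈ 9617.9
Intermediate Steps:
M(t) = √2*√(t²) (M(t) = √(t² + t²) = √(2*t²) = √2*√(t²))
(91 + M(5))² = (91 + √2*√(5²))² = (91 + √2*√25)² = (91 + √2*5)² = (91 + 5*√2)²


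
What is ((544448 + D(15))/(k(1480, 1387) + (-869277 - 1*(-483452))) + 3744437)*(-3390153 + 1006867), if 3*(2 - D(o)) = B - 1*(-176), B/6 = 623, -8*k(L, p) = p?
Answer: -82672152383950275134/9263961 ≈ -8.9241e+12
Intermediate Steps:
k(L, p) = -p/8
B = 3738 (B = 6*623 = 3738)
D(o) = -3908/3 (D(o) = 2 - (3738 - 1*(-176))/3 = 2 - (3738 + 176)/3 = 2 - 1/3*3914 = 2 - 3914/3 = -3908/3)
((544448 + D(15))/(k(1480, 1387) + (-869277 - 1*(-483452))) + 3744437)*(-3390153 + 1006867) = ((544448 - 3908/3)/(-1/8*1387 + (-869277 - 1*(-483452))) + 3744437)*(-3390153 + 1006867) = (1629436/(3*(-1387/8 + (-869277 + 483452))) + 3744437)*(-2383286) = (1629436/(3*(-1387/8 - 385825)) + 3744437)*(-2383286) = (1629436/(3*(-3087987/8)) + 3744437)*(-2383286) = ((1629436/3)*(-8/3087987) + 3744437)*(-2383286) = (-13035488/9263961 + 3744437)*(-2383286) = (34688305299469/9263961)*(-2383286) = -82672152383950275134/9263961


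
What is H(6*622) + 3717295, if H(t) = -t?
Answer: 3713563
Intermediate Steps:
H(6*622) + 3717295 = -6*622 + 3717295 = -1*3732 + 3717295 = -3732 + 3717295 = 3713563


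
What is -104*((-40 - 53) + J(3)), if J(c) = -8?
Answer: 10504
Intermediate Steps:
-104*((-40 - 53) + J(3)) = -104*((-40 - 53) - 8) = -104*(-93 - 8) = -104*(-101) = 10504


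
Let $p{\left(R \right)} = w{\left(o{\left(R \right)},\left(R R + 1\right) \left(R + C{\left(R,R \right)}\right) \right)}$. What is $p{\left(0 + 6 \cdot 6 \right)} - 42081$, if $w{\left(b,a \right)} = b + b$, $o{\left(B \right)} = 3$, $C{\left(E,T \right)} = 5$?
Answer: $-42075$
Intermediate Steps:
$w{\left(b,a \right)} = 2 b$
$p{\left(R \right)} = 6$ ($p{\left(R \right)} = 2 \cdot 3 = 6$)
$p{\left(0 + 6 \cdot 6 \right)} - 42081 = 6 - 42081 = -42075$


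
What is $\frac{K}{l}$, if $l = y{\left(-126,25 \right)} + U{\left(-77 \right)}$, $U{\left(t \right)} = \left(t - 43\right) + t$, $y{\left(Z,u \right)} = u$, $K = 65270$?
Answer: $- \frac{32635}{86} \approx -379.48$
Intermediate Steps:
$U{\left(t \right)} = -43 + 2 t$ ($U{\left(t \right)} = \left(-43 + t\right) + t = -43 + 2 t$)
$l = -172$ ($l = 25 + \left(-43 + 2 \left(-77\right)\right) = 25 - 197 = -172$)
$\frac{K}{l} = \frac{65270}{-172} = 65270 \left(- \frac{1}{172}\right) = - \frac{32635}{86}$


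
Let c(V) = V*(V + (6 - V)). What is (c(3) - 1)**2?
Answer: 289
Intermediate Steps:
c(V) = 6*V (c(V) = V*6 = 6*V)
(c(3) - 1)**2 = (6*3 - 1)**2 = (18 - 1)**2 = 17**2 = 289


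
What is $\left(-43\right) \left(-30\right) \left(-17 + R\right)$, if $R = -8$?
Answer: $-32250$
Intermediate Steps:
$\left(-43\right) \left(-30\right) \left(-17 + R\right) = \left(-43\right) \left(-30\right) \left(-17 - 8\right) = 1290 \left(-25\right) = -32250$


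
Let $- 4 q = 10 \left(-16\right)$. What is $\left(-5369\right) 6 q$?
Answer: $-1288560$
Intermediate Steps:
$q = 40$ ($q = - \frac{10 \left(-16\right)}{4} = \left(- \frac{1}{4}\right) \left(-160\right) = 40$)
$\left(-5369\right) 6 q = \left(-5369\right) 6 \cdot 40 = \left(-32214\right) 40 = -1288560$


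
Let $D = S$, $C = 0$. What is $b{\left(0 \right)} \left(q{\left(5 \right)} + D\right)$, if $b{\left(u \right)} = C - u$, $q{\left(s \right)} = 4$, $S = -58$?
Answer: $0$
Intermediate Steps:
$D = -58$
$b{\left(u \right)} = - u$ ($b{\left(u \right)} = 0 - u = - u$)
$b{\left(0 \right)} \left(q{\left(5 \right)} + D\right) = \left(-1\right) 0 \left(4 - 58\right) = 0 \left(-54\right) = 0$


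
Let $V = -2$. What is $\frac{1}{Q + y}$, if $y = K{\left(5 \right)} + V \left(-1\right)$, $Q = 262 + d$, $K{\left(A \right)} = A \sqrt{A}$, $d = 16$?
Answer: $\frac{56}{15655} - \frac{\sqrt{5}}{15655} \approx 0.0034343$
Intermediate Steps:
$K{\left(A \right)} = A^{\frac{3}{2}}$
$Q = 278$ ($Q = 262 + 16 = 278$)
$y = 2 + 5 \sqrt{5}$ ($y = 5^{\frac{3}{2}} - -2 = 5 \sqrt{5} + 2 = 2 + 5 \sqrt{5} \approx 13.18$)
$\frac{1}{Q + y} = \frac{1}{278 + \left(2 + 5 \sqrt{5}\right)} = \frac{1}{280 + 5 \sqrt{5}}$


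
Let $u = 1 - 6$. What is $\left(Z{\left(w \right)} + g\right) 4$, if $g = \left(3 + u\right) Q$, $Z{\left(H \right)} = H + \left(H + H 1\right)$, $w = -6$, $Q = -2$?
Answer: $-56$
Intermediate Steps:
$u = -5$ ($u = 1 - 6 = -5$)
$Z{\left(H \right)} = 3 H$ ($Z{\left(H \right)} = H + \left(H + H\right) = H + 2 H = 3 H$)
$g = 4$ ($g = \left(3 - 5\right) \left(-2\right) = \left(-2\right) \left(-2\right) = 4$)
$\left(Z{\left(w \right)} + g\right) 4 = \left(3 \left(-6\right) + 4\right) 4 = \left(-18 + 4\right) 4 = \left(-14\right) 4 = -56$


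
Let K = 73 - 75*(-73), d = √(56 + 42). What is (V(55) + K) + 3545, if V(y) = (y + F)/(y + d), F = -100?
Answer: 26612736/2927 + 315*√2/2927 ≈ 9092.3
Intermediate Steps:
d = 7*√2 (d = √98 = 7*√2 ≈ 9.8995)
K = 5548 (K = 73 + 5475 = 5548)
V(y) = (-100 + y)/(y + 7*√2) (V(y) = (y - 100)/(y + 7*√2) = (-100 + y)/(y + 7*√2))
(V(55) + K) + 3545 = ((-100 + 55)/(55 + 7*√2) + 5548) + 3545 = (-45/(55 + 7*√2) + 5548) + 3545 = (5548 - 45/(55 + 7*√2)) + 3545 = 9093 - 45/(55 + 7*√2)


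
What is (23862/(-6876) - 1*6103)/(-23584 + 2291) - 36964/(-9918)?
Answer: 161898939127/40336139034 ≈ 4.0137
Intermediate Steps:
(23862/(-6876) - 1*6103)/(-23584 + 2291) - 36964/(-9918) = (23862*(-1/6876) - 6103)/(-21293) - 36964*(-1/9918) = (-3977/1146 - 6103)*(-1/21293) + 18482/4959 = -6998015/1146*(-1/21293) + 18482/4959 = 6998015/24401778 + 18482/4959 = 161898939127/40336139034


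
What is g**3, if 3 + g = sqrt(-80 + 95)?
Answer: -162 + 42*sqrt(15) ≈ 0.66530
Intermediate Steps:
g = -3 + sqrt(15) (g = -3 + sqrt(-80 + 95) = -3 + sqrt(15) ≈ 0.87298)
g**3 = (-3 + sqrt(15))**3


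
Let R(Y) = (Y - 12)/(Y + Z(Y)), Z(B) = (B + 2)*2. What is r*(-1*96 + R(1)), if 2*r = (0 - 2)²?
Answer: -1366/7 ≈ -195.14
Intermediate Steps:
r = 2 (r = (0 - 2)²/2 = (½)*(-2)² = (½)*4 = 2)
Z(B) = 4 + 2*B (Z(B) = (2 + B)*2 = 4 + 2*B)
R(Y) = (-12 + Y)/(4 + 3*Y) (R(Y) = (Y - 12)/(Y + (4 + 2*Y)) = (-12 + Y)/(4 + 3*Y))
r*(-1*96 + R(1)) = 2*(-1*96 + (-12 + 1)/(4 + 3*1)) = 2*(-96 - 11/(4 + 3)) = 2*(-96 - 11/7) = 2*(-683/7) = -1366/7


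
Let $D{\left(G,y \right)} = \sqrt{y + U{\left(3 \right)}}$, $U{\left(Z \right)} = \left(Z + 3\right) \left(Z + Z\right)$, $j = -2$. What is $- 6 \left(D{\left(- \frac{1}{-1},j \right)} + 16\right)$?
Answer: $-96 - 6 \sqrt{34} \approx -130.99$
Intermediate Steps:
$U{\left(Z \right)} = 2 Z \left(3 + Z\right)$ ($U{\left(Z \right)} = \left(3 + Z\right) 2 Z = 2 Z \left(3 + Z\right)$)
$D{\left(G,y \right)} = \sqrt{36 + y}$ ($D{\left(G,y \right)} = \sqrt{y + 2 \cdot 3 \left(3 + 3\right)} = \sqrt{y + 2 \cdot 3 \cdot 6} = \sqrt{y + 36} = \sqrt{36 + y}$)
$- 6 \left(D{\left(- \frac{1}{-1},j \right)} + 16\right) = - 6 \left(\sqrt{36 - 2} + 16\right) = - 6 \left(\sqrt{34} + 16\right) = - 6 \left(16 + \sqrt{34}\right) = -96 - 6 \sqrt{34}$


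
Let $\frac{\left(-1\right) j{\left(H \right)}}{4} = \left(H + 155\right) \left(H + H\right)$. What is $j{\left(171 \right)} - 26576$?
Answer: $-472544$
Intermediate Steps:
$j{\left(H \right)} = - 8 H \left(155 + H\right)$ ($j{\left(H \right)} = - 4 \left(H + 155\right) \left(H + H\right) = - 4 \left(155 + H\right) 2 H = - 4 \cdot 2 H \left(155 + H\right) = - 8 H \left(155 + H\right)$)
$j{\left(171 \right)} - 26576 = \left(-8\right) 171 \left(155 + 171\right) - 26576 = \left(-8\right) 171 \cdot 326 - 26576 = -445968 - 26576 = -472544$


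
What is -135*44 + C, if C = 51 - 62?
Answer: -5951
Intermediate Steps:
C = -11
-135*44 + C = -135*44 - 11 = -5940 - 11 = -5951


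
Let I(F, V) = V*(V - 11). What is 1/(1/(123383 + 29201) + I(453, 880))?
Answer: 152584/116684036481 ≈ 1.3077e-6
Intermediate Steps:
I(F, V) = V*(-11 + V)
1/(1/(123383 + 29201) + I(453, 880)) = 1/(1/(123383 + 29201) + 880*(-11 + 880)) = 1/(1/152584 + 880*869) = 1/(1/152584 + 764720) = 1/(116684036481/152584) = 152584/116684036481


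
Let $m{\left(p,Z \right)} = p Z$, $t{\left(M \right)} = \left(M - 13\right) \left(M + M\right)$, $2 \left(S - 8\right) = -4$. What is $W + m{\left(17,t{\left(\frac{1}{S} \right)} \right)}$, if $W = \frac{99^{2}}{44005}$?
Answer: $- \frac{57426127}{792090} \approx -72.5$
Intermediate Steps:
$S = 6$ ($S = 8 + \frac{1}{2} \left(-4\right) = 8 - 2 = 6$)
$t{\left(M \right)} = 2 M \left(-13 + M\right)$ ($t{\left(M \right)} = \left(-13 + M\right) 2 M = 2 M \left(-13 + M\right)$)
$m{\left(p,Z \right)} = Z p$
$W = \frac{9801}{44005}$ ($W = 9801 \cdot \frac{1}{44005} = \frac{9801}{44005} \approx 0.22272$)
$W + m{\left(17,t{\left(\frac{1}{S} \right)} \right)} = \frac{9801}{44005} + \frac{2 \left(-13 + \frac{1}{6}\right)}{6} \cdot 17 = \frac{9801}{44005} + 2 \cdot \frac{1}{6} \left(-13 + \frac{1}{6}\right) 17 = \frac{9801}{44005} + 2 \cdot \frac{1}{6} \left(- \frac{77}{6}\right) 17 = \frac{9801}{44005} - \frac{1309}{18} = - \frac{57426127}{792090}$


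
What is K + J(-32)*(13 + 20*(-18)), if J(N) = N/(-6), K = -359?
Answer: -6629/3 ≈ -2209.7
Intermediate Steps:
J(N) = -N/6 (J(N) = N*(-⅙) = -N/6)
K + J(-32)*(13 + 20*(-18)) = -359 + (-⅙*(-32))*(13 + 20*(-18)) = -359 + 16*(13 - 360)/3 = -359 + (16/3)*(-347) = -359 - 5552/3 = -6629/3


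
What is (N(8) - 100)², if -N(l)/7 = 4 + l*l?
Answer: 331776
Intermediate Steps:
N(l) = -28 - 7*l² (N(l) = -7*(4 + l*l) = -7*(4 + l²) = -28 - 7*l²)
(N(8) - 100)² = ((-28 - 7*8²) - 100)² = ((-28 - 7*64) - 100)² = ((-28 - 448) - 100)² = (-476 - 100)² = (-576)² = 331776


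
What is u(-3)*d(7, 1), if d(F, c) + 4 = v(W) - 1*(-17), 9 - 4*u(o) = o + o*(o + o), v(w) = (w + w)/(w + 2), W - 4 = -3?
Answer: -41/2 ≈ -20.500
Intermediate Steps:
W = 1 (W = 4 - 3 = 1)
v(w) = 2*w/(2 + w) (v(w) = (2*w)/(2 + w) = 2*w/(2 + w))
u(o) = 9/4 - o**2/2 - o/4 (u(o) = 9/4 - (o + o*(o + o))/4 = 9/4 - (o + o*(2*o))/4 = 9/4 - (o + 2*o**2)/4 = 9/4 + (-o**2/2 - o/4) = 9/4 - o**2/2 - o/4)
d(F, c) = 41/3 (d(F, c) = -4 + (2*1/(2 + 1) - 1*(-17)) = -4 + (2*1/3 + 17) = -4 + (2*1*(1/3) + 17) = -4 + (2/3 + 17) = -4 + 53/3 = 41/3)
u(-3)*d(7, 1) = (9/4 - 1/2*(-3)**2 - 1/4*(-3))*(41/3) = (9/4 - 1/2*9 + 3/4)*(41/3) = (9/4 - 9/2 + 3/4)*(41/3) = -3/2*41/3 = -41/2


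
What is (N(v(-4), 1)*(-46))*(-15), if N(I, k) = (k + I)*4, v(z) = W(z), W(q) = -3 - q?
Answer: 5520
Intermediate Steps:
v(z) = -3 - z
N(I, k) = 4*I + 4*k (N(I, k) = (I + k)*4 = 4*I + 4*k)
(N(v(-4), 1)*(-46))*(-15) = ((4*(-3 - 1*(-4)) + 4*1)*(-46))*(-15) = ((4*(-3 + 4) + 4)*(-46))*(-15) = ((4*1 + 4)*(-46))*(-15) = ((4 + 4)*(-46))*(-15) = (8*(-46))*(-15) = -368*(-15) = 5520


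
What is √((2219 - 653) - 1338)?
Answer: 2*√57 ≈ 15.100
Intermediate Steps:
√((2219 - 653) - 1338) = √(1566 - 1338) = √228 = 2*√57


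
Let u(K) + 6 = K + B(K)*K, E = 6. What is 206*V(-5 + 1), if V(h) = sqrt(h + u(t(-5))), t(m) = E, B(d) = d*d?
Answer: 412*sqrt(53) ≈ 2999.4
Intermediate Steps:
B(d) = d**2
t(m) = 6
u(K) = -6 + K + K**3 (u(K) = -6 + (K + K**2*K) = -6 + (K + K**3) = -6 + K + K**3)
V(h) = sqrt(216 + h) (V(h) = sqrt(h + (-6 + 6 + 6**3)) = sqrt(h + (-6 + 6 + 216)) = sqrt(h + 216) = sqrt(216 + h))
206*V(-5 + 1) = 206*sqrt(216 + (-5 + 1)) = 206*sqrt(216 - 4) = 206*sqrt(212) = 206*(2*sqrt(53)) = 412*sqrt(53)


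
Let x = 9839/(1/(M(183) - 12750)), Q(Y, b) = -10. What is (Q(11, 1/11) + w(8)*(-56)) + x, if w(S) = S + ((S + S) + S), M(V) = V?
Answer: -123648515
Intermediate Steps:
w(S) = 4*S (w(S) = S + (2*S + S) = S + 3*S = 4*S)
x = -123646713 (x = 9839/(1/(183 - 12750)) = 9839/(1/(-12567)) = 9839/(-1/12567) = 9839*(-12567) = -123646713)
(Q(11, 1/11) + w(8)*(-56)) + x = (-10 + (4*8)*(-56)) - 123646713 = (-10 + 32*(-56)) - 123646713 = (-10 - 1792) - 123646713 = -1802 - 123646713 = -123648515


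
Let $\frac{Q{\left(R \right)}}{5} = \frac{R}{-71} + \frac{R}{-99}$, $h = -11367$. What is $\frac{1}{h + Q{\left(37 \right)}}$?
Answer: $- \frac{7029}{79930093} \approx -8.7939 \cdot 10^{-5}$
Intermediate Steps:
$Q{\left(R \right)} = - \frac{850 R}{7029}$ ($Q{\left(R \right)} = 5 \left(\frac{R}{-71} + \frac{R}{-99}\right) = 5 \left(R \left(- \frac{1}{71}\right) + R \left(- \frac{1}{99}\right)\right) = 5 \left(- \frac{R}{71} - \frac{R}{99}\right) = 5 \left(- \frac{170 R}{7029}\right) = - \frac{850 R}{7029}$)
$\frac{1}{h + Q{\left(37 \right)}} = \frac{1}{-11367 - \frac{31450}{7029}} = \frac{1}{- \frac{79930093}{7029}} = - \frac{7029}{79930093}$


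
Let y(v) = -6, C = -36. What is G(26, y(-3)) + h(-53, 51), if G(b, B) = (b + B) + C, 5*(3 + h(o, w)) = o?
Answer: -148/5 ≈ -29.600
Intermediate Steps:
h(o, w) = -3 + o/5
G(b, B) = -36 + B + b (G(b, B) = (b + B) - 36 = (B + b) - 36 = -36 + B + b)
G(26, y(-3)) + h(-53, 51) = (-36 - 6 + 26) + (-3 + (⅕)*(-53)) = -16 + (-3 - 53/5) = -16 - 68/5 = -148/5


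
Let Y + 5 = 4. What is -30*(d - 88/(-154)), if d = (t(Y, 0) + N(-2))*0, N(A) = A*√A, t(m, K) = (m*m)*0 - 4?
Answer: -120/7 ≈ -17.143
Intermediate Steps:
Y = -1 (Y = -5 + 4 = -1)
t(m, K) = -4 (t(m, K) = m²*0 - 4 = 0 - 4 = -4)
N(A) = A^(3/2)
d = 0 (d = (-4 + (-2)^(3/2))*0 = (-4 - 2*I*√2)*0 = 0)
-30*(d - 88/(-154)) = -30*(0 - 88/(-154)) = -30*(0 - 88*(-1/154)) = -30*(0 + 4/7) = -30*4/7 = -120/7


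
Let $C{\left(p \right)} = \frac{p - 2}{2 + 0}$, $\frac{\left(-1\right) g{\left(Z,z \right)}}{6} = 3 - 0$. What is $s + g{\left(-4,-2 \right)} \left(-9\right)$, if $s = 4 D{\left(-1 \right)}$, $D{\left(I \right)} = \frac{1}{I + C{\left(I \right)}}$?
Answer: $\frac{802}{5} \approx 160.4$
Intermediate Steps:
$g{\left(Z,z \right)} = -18$ ($g{\left(Z,z \right)} = - 6 \left(3 - 0\right) = - 6 \left(3 + 0\right) = \left(-6\right) 3 = -18$)
$C{\left(p \right)} = -1 + \frac{p}{2}$ ($C{\left(p \right)} = \frac{-2 + p}{2} = \left(-2 + p\right) \frac{1}{2} = -1 + \frac{p}{2}$)
$D{\left(I \right)} = \frac{1}{-1 + \frac{3 I}{2}}$ ($D{\left(I \right)} = \frac{1}{I + \left(-1 + \frac{I}{2}\right)} = \frac{1}{-1 + \frac{3 I}{2}}$)
$s = - \frac{8}{5}$ ($s = 4 \frac{2}{-2 + 3 \left(-1\right)} = 4 \frac{2}{-2 - 3} = 4 \frac{2}{-5} = 4 \cdot 2 \left(- \frac{1}{5}\right) = 4 \left(- \frac{2}{5}\right) = - \frac{8}{5} \approx -1.6$)
$s + g{\left(-4,-2 \right)} \left(-9\right) = - \frac{8}{5} - -162 = - \frac{8}{5} + 162 = \frac{802}{5}$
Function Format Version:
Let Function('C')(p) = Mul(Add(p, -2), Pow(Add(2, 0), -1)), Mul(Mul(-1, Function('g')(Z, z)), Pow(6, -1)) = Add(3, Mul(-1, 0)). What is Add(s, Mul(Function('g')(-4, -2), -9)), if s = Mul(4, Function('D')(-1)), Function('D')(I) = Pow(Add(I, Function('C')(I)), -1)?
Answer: Rational(802, 5) ≈ 160.40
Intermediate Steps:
Function('g')(Z, z) = -18 (Function('g')(Z, z) = Mul(-6, Add(3, Mul(-1, 0))) = Mul(-6, Add(3, 0)) = Mul(-6, 3) = -18)
Function('C')(p) = Add(-1, Mul(Rational(1, 2), p)) (Function('C')(p) = Mul(Add(-2, p), Pow(2, -1)) = Mul(Add(-2, p), Rational(1, 2)) = Add(-1, Mul(Rational(1, 2), p)))
Function('D')(I) = Pow(Add(-1, Mul(Rational(3, 2), I)), -1) (Function('D')(I) = Pow(Add(I, Add(-1, Mul(Rational(1, 2), I))), -1) = Pow(Add(-1, Mul(Rational(3, 2), I)), -1))
s = Rational(-8, 5) (s = Mul(4, Mul(2, Pow(Add(-2, Mul(3, -1)), -1))) = Mul(4, Mul(2, Pow(Add(-2, -3), -1))) = Mul(4, Mul(2, Pow(-5, -1))) = Mul(4, Mul(2, Rational(-1, 5))) = Mul(4, Rational(-2, 5)) = Rational(-8, 5) ≈ -1.6000)
Add(s, Mul(Function('g')(-4, -2), -9)) = Add(Rational(-8, 5), Mul(-18, -9)) = Add(Rational(-8, 5), 162) = Rational(802, 5)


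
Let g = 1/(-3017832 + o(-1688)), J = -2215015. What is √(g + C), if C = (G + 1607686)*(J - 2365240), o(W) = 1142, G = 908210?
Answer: I*√104868174832963488981244690/3016690 ≈ 3.3946e+6*I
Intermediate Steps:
g = -1/3016690 (g = 1/(-3017832 + 1142) = 1/(-3016690) = -1/3016690 ≈ -3.3149e-7)
C = -11523445233480 (C = (908210 + 1607686)*(-2215015 - 2365240) = 2515896*(-4580255) = -11523445233480)
√(g + C) = √(-1/3016690 - 11523445233480) = √(-34762662001386781201/3016690) = I*√104868174832963488981244690/3016690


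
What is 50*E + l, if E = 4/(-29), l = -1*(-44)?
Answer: 1076/29 ≈ 37.103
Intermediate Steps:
l = 44
E = -4/29 (E = 4*(-1/29) = -4/29 ≈ -0.13793)
50*E + l = 50*(-4/29) + 44 = -200/29 + 44 = 1076/29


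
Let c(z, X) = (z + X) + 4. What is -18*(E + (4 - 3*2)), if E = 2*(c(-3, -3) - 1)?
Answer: 144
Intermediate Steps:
c(z, X) = 4 + X + z (c(z, X) = (X + z) + 4 = 4 + X + z)
E = -6 (E = 2*((4 - 3 - 3) - 1) = 2*(-2 - 1) = 2*(-3) = -6)
-18*(E + (4 - 3*2)) = -18*(-6 + (4 - 3*2)) = -18*(-6 + (4 - 6)) = -18*(-6 - 2) = -18*(-8) = 144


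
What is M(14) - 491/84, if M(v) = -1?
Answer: -575/84 ≈ -6.8452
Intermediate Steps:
M(14) - 491/84 = -1 - 491/84 = -575/84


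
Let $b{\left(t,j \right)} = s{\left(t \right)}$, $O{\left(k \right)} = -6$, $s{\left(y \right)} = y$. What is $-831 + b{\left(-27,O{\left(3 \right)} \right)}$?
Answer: $-858$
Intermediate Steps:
$b{\left(t,j \right)} = t$
$-831 + b{\left(-27,O{\left(3 \right)} \right)} = -831 - 27 = -858$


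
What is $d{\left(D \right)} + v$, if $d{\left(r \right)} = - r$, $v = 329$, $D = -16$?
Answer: $345$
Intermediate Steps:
$d{\left(D \right)} + v = \left(-1\right) \left(-16\right) + 329 = 16 + 329 = 345$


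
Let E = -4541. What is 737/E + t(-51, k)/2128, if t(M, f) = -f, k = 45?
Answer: -93299/508592 ≈ -0.18345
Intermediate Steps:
737/E + t(-51, k)/2128 = 737/(-4541) - 1*45/2128 = 737*(-1/4541) - 45*1/2128 = -737/4541 - 45/2128 = -93299/508592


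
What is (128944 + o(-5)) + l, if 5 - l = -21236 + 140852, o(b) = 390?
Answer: 9723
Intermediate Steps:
l = -119611 (l = 5 - (-21236 + 140852) = 5 - 1*119616 = 5 - 119616 = -119611)
(128944 + o(-5)) + l = (128944 + 390) - 119611 = 129334 - 119611 = 9723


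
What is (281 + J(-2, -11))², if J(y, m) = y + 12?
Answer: 84681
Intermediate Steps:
J(y, m) = 12 + y
(281 + J(-2, -11))² = (281 + (12 - 2))² = (281 + 10)² = 291² = 84681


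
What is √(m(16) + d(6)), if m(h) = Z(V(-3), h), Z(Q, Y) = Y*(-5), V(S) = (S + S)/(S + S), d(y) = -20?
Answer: 10*I ≈ 10.0*I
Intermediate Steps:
V(S) = 1 (V(S) = (2*S)/((2*S)) = (2*S)*(1/(2*S)) = 1)
Z(Q, Y) = -5*Y
m(h) = -5*h
√(m(16) + d(6)) = √(-5*16 - 20) = √(-80 - 20) = √(-100) = 10*I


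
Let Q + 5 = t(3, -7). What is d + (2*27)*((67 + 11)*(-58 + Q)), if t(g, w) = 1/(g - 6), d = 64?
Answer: -266696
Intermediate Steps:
t(g, w) = 1/(-6 + g)
Q = -16/3 (Q = -5 + 1/(-6 + 3) = -5 + 1/(-3) = -5 - 1/3 = -16/3 ≈ -5.3333)
d + (2*27)*((67 + 11)*(-58 + Q)) = 64 + (2*27)*((67 + 11)*(-58 - 16/3)) = 64 + 54*(78*(-190/3)) = 64 + 54*(-4940) = 64 - 266760 = -266696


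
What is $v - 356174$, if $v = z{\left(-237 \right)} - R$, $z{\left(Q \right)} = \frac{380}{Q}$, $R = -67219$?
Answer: $- \frac{68482715}{237} \approx -2.8896 \cdot 10^{5}$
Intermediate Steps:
$v = \frac{15930523}{237}$ ($v = \frac{380}{-237} - -67219 = 380 \left(- \frac{1}{237}\right) + 67219 = - \frac{380}{237} + 67219 = \frac{15930523}{237} \approx 67217.0$)
$v - 356174 = \frac{15930523}{237} - 356174 = - \frac{68482715}{237}$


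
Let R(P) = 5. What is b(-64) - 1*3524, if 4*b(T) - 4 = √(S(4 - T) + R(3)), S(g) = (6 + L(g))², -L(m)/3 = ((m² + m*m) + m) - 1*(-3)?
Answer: -3523 + √781258406/4 ≈ 3464.8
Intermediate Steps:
L(m) = -9 - 6*m² - 3*m (L(m) = -3*(((m² + m*m) + m) - 1*(-3)) = -3*(((m² + m²) + m) + 3) = -3*((2*m² + m) + 3) = -3*((m + 2*m²) + 3) = -3*(3 + m + 2*m²) = -9 - 6*m² - 3*m)
S(g) = (-3 - 6*g² - 3*g)² (S(g) = (6 + (-9 - 6*g² - 3*g))² = (-3 - 6*g² - 3*g)²)
b(T) = 1 + √(5 + 9*(5 - T + 2*(4 - T)²)²)/4 (b(T) = 1 + √(9*(1 + (4 - T) + 2*(4 - T)²)² + 5)/4 = 1 + √(9*(5 - T + 2*(4 - T)²)² + 5)/4 = 1 + √(5 + 9*(5 - T + 2*(4 - T)²)²)/4)
b(-64) - 1*3524 = (1 + √(5 + 9*(5 - 1*(-64) + 2*(-4 - 64)²)²)/4) - 1*3524 = (1 + √(5 + 9*(5 + 64 + 2*(-68)²)²)/4) - 3524 = (1 + √(5 + 9*(5 + 64 + 2*4624)²)/4) - 3524 = (1 + √(5 + 9*(5 + 64 + 9248)²)/4) - 3524 = (1 + √(5 + 9*9317²)/4) - 3524 = (1 + √(5 + 9*86806489)/4) - 3524 = (1 + √(5 + 781258401)/4) - 3524 = (1 + √781258406/4) - 3524 = -3523 + √781258406/4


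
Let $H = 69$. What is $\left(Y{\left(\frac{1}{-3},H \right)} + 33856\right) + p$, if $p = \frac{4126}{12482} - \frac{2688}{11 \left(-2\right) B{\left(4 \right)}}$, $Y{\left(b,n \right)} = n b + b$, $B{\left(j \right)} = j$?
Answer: $\frac{6974298205}{205953} \approx 33864.0$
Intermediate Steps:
$Y{\left(b,n \right)} = b + b n$ ($Y{\left(b,n \right)} = b n + b = b + b n$)
$p = \frac{2119669}{68651}$ ($p = \frac{4126}{12482} - \frac{2688}{11 \left(-2\right) 4} = 4126 \cdot \frac{1}{12482} - \frac{2688}{\left(-22\right) 4} = \frac{2063}{6241} - \frac{2688}{-88} = \frac{2063}{6241} - - \frac{336}{11} = \frac{2063}{6241} + \frac{336}{11} = \frac{2119669}{68651} \approx 30.876$)
$\left(Y{\left(\frac{1}{-3},H \right)} + 33856\right) + p = \left(\frac{1 + 69}{-3} + 33856\right) + \frac{2119669}{68651} = \left(\left(- \frac{1}{3}\right) 70 + 33856\right) + \frac{2119669}{68651} = \left(- \frac{70}{3} + 33856\right) + \frac{2119669}{68651} = \frac{101498}{3} + \frac{2119669}{68651} = \frac{6974298205}{205953}$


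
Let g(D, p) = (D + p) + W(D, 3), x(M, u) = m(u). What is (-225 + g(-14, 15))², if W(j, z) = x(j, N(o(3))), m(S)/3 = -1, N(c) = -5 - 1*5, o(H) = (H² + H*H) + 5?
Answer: 51529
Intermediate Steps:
o(H) = 5 + 2*H² (o(H) = (H² + H²) + 5 = 2*H² + 5 = 5 + 2*H²)
N(c) = -10 (N(c) = -5 - 5 = -10)
m(S) = -3 (m(S) = 3*(-1) = -3)
x(M, u) = -3
W(j, z) = -3
g(D, p) = -3 + D + p (g(D, p) = (D + p) - 3 = -3 + D + p)
(-225 + g(-14, 15))² = (-225 + (-3 - 14 + 15))² = (-225 - 2)² = (-227)² = 51529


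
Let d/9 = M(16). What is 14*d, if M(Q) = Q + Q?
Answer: 4032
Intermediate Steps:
M(Q) = 2*Q
d = 288 (d = 9*(2*16) = 9*32 = 288)
14*d = 14*288 = 4032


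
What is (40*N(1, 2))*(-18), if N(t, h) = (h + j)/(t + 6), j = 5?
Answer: -720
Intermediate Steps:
N(t, h) = (5 + h)/(6 + t) (N(t, h) = (h + 5)/(t + 6) = (5 + h)/(6 + t))
(40*N(1, 2))*(-18) = (40*((5 + 2)/(6 + 1)))*(-18) = (40*(7/7))*(-18) = (40*((⅐)*7))*(-18) = (40*1)*(-18) = 40*(-18) = -720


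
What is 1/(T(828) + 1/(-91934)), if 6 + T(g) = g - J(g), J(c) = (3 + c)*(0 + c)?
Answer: -91934/63181273765 ≈ -1.4551e-6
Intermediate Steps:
J(c) = c*(3 + c) (J(c) = (3 + c)*c = c*(3 + c))
T(g) = -6 + g - g*(3 + g) (T(g) = -6 + (g - g*(3 + g)) = -6 + g - g*(3 + g))
1/(T(828) + 1/(-91934)) = 1/((-6 + 828 - 1*828*(3 + 828)) + 1/(-91934)) = 1/((-6 + 828 - 1*828*831) - 1/91934) = 1/((-6 + 828 - 688068) - 1/91934) = 1/(-687246 - 1/91934) = 1/(-63181273765/91934) = -91934/63181273765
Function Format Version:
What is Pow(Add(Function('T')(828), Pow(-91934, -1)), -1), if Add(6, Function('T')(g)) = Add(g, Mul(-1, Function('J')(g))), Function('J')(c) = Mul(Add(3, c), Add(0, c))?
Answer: Rational(-91934, 63181273765) ≈ -1.4551e-6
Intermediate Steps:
Function('J')(c) = Mul(c, Add(3, c)) (Function('J')(c) = Mul(Add(3, c), c) = Mul(c, Add(3, c)))
Function('T')(g) = Add(-6, g, Mul(-1, g, Add(3, g))) (Function('T')(g) = Add(-6, Add(g, Mul(-1, Mul(g, Add(3, g))))) = Add(-6, Add(g, Mul(-1, g, Add(3, g)))) = Add(-6, g, Mul(-1, g, Add(3, g))))
Pow(Add(Function('T')(828), Pow(-91934, -1)), -1) = Pow(Add(Add(-6, 828, Mul(-1, 828, Add(3, 828))), Pow(-91934, -1)), -1) = Pow(Add(Add(-6, 828, Mul(-1, 828, 831)), Rational(-1, 91934)), -1) = Pow(Add(Add(-6, 828, -688068), Rational(-1, 91934)), -1) = Pow(Add(-687246, Rational(-1, 91934)), -1) = Pow(Rational(-63181273765, 91934), -1) = Rational(-91934, 63181273765)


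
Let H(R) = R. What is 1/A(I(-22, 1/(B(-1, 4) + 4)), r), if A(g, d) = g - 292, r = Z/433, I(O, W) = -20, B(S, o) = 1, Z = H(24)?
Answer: -1/312 ≈ -0.0032051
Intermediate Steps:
Z = 24
r = 24/433 ≈ 0.055427
A(g, d) = -292 + g
1/A(I(-22, 1/(B(-1, 4) + 4)), r) = 1/(-292 - 20) = 1/(-312) = -1/312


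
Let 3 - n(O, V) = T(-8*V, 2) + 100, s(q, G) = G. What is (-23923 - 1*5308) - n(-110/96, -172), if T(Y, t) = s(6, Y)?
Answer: -27758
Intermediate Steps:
T(Y, t) = Y
n(O, V) = -97 + 8*V (n(O, V) = 3 - (-8*V + 100) = 3 - (100 - 8*V) = 3 + (-100 + 8*V) = -97 + 8*V)
(-23923 - 1*5308) - n(-110/96, -172) = (-23923 - 1*5308) - (-97 + 8*(-172)) = (-23923 - 5308) - (-97 - 1376) = -29231 - 1*(-1473) = -29231 + 1473 = -27758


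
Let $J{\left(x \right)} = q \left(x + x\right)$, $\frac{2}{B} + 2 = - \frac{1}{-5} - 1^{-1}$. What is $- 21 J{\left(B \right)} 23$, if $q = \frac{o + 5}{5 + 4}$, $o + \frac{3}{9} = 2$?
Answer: $\frac{4600}{9} \approx 511.11$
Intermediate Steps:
$o = \frac{5}{3}$ ($o = - \frac{1}{3} + 2 = \frac{5}{3} \approx 1.6667$)
$B = - \frac{5}{7}$ ($B = \frac{2}{-2 - \frac{4}{5}} = \frac{2}{- \frac{14}{5}} = 2 \left(- \frac{5}{14}\right) = - \frac{5}{7} \approx -0.71429$)
$q = \frac{20}{27}$ ($q = \frac{\frac{5}{3} + 5}{5 + 4} = \frac{20}{3 \cdot 9} = \frac{20}{3} \cdot \frac{1}{9} = \frac{20}{27} \approx 0.74074$)
$J{\left(x \right)} = \frac{40 x}{27}$ ($J{\left(x \right)} = \frac{20 \left(x + x\right)}{27} = \frac{20 \cdot 2 x}{27} = \frac{40 x}{27}$)
$- 21 J{\left(B \right)} 23 = - 21 \cdot \frac{40}{27} \left(- \frac{5}{7}\right) 23 = \left(-21\right) \left(- \frac{200}{189}\right) 23 = \frac{200}{9} \cdot 23 = \frac{4600}{9}$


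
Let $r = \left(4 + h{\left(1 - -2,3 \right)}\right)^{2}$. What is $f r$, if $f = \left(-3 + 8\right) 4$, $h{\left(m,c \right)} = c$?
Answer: $980$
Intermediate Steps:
$r = 49$ ($r = \left(4 + 3\right)^{2} = 7^{2} = 49$)
$f = 20$ ($f = 5 \cdot 4 = 20$)
$f r = 20 \cdot 49 = 980$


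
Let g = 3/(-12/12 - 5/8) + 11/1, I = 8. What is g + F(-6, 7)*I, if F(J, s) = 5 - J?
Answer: 1263/13 ≈ 97.154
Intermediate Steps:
g = 119/13 (g = 3/(-12*1/12 - 5*⅛) + 11*1 = 3/(-1 - 5/8) + 11 = 3/(-13/8) + 11 = 3*(-8/13) + 11 = -24/13 + 11 = 119/13 ≈ 9.1538)
g + F(-6, 7)*I = 119/13 + (5 - 1*(-6))*8 = 119/13 + (5 + 6)*8 = 119/13 + 11*8 = 119/13 + 88 = 1263/13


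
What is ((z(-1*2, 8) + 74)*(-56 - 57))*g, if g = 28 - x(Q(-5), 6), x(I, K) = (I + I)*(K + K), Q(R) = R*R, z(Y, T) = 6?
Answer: 5170880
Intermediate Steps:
Q(R) = R²
x(I, K) = 4*I*K (x(I, K) = (2*I)*(2*K) = 4*I*K)
g = -572 (g = 28 - 4*(-5)²*6 = 28 - 4*25*6 = 28 - 1*600 = 28 - 600 = -572)
((z(-1*2, 8) + 74)*(-56 - 57))*g = ((6 + 74)*(-56 - 57))*(-572) = (80*(-113))*(-572) = -9040*(-572) = 5170880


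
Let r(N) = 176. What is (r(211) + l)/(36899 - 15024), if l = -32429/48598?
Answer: 8520819/1063081250 ≈ 0.0080152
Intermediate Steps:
l = -32429/48598 (l = -32429*1/48598 = -32429/48598 ≈ -0.66729)
(r(211) + l)/(36899 - 15024) = (176 - 32429/48598)/(36899 - 15024) = (8520819/48598)/21875 = (8520819/48598)*(1/21875) = 8520819/1063081250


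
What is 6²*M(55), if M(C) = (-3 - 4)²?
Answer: 1764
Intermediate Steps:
M(C) = 49 (M(C) = (-7)² = 49)
6²*M(55) = 6²*49 = 36*49 = 1764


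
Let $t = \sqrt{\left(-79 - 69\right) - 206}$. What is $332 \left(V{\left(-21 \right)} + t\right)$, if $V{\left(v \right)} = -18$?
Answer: $-5976 + 332 i \sqrt{354} \approx -5976.0 + 6246.5 i$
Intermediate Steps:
$t = i \sqrt{354}$ ($t = \sqrt{\left(-79 - 69\right) - 206} = \sqrt{-148 - 206} = \sqrt{-354} = i \sqrt{354} \approx 18.815 i$)
$332 \left(V{\left(-21 \right)} + t\right) = 332 \left(-18 + i \sqrt{354}\right) = -5976 + 332 i \sqrt{354}$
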